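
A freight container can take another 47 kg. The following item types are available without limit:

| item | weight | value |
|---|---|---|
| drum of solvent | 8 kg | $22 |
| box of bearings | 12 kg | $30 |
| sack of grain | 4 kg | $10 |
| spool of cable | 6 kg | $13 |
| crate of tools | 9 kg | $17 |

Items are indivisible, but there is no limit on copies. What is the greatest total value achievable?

$123

Best value-per-unit is drum of solvent at 22/8; filling with it alone gives 5×22 = 110.
Optimal mix: 5×drum of solvent + 1×spool of cable → weight 46, value 123.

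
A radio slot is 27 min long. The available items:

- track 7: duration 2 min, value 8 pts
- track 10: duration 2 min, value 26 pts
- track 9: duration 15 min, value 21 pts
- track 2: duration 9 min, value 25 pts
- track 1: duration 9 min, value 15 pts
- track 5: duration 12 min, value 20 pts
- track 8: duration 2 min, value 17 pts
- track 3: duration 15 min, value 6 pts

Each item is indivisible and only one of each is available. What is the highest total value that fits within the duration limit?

Check high-value combinations within 27 min:
- track 7+track 10+track 2+track 5+track 8: duration 2+2+9+12+2=27, value 8+26+25+20+17=96
- track 7+track 10+track 2+track 1+track 8: duration 2+2+9+9+2=24, value 8+26+25+15+17=91
- track 10+track 2+track 5+track 8: duration 2+9+12+2=25, value 26+25+20+17=88
- track 7+track 10+track 1+track 5+track 8: duration 2+2+9+12+2=27, value 8+26+15+20+17=86
- track 10+track 2+track 1+track 8: duration 2+9+9+2=22, value 26+25+15+17=83
Best: 96 pts.

96 pts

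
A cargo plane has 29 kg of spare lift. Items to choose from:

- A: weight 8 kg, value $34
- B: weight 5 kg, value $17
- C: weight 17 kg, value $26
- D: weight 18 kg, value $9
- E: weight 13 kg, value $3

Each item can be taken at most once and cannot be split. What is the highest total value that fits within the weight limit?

Check high-value combinations within 29 kg:
- A+C: weight 8+17=25, value 34+26=60
- A+B+E: weight 8+5+13=26, value 34+17+3=54
- A+B: weight 8+5=13, value 34+17=51
Best: $60.

$60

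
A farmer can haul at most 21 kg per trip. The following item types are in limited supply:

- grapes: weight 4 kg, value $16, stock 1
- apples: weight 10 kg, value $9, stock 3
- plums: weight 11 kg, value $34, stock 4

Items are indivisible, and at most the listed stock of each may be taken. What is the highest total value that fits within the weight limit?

$50

Top feasible selections:
- 1×grapes + 1×plums: weight 15, value 50
- 1×apples + 1×plums: weight 21, value 43
- 1×plums: weight 11, value 34
- 1×grapes + 1×apples: weight 14, value 25
Best: $50.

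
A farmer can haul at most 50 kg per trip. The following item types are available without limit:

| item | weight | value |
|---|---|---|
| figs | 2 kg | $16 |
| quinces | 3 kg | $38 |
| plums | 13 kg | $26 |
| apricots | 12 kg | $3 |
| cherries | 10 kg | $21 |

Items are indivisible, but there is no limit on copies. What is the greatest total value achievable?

$624

Best value-per-unit is quinces at 38/3; filling with it alone gives 16×38 = 608.
Optimal mix: 1×figs + 16×quinces → weight 50, value 624.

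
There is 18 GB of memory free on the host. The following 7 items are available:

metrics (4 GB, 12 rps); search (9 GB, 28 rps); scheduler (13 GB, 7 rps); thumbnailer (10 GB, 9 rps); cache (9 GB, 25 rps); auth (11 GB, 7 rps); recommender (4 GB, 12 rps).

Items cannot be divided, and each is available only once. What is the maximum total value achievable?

This is a 0/1 knapsack; check combinations near the capacity.
- search+cache: memory 9+9=18, value 28+25=53
- metrics+search+recommender: memory 4+9+4=17, value 12+28+12=52
- metrics+cache+recommender: memory 4+9+4=17, value 12+25+12=49
- metrics+search: memory 4+9=13, value 12+28=40
- search+recommender: memory 9+4=13, value 28+12=40
Best: 53 rps.

53 rps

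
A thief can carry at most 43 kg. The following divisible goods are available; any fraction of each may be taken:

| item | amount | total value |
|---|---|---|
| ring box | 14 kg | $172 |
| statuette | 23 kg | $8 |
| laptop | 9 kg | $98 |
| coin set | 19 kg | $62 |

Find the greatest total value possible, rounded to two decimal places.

Take in order of value per unit:
- ring box (172/14 per unit): all 14 → value 172, running total 172.00
- laptop (98/9 per unit): all 9 → value 98, running total 270.00
- coin set (62/19 per unit): all 19 → value 62, running total 332.00
- statuette (8/23 per unit): 1 of 23 → value 1×8/23 = 0.3478, running total 332.35
Total 332.35.

332.35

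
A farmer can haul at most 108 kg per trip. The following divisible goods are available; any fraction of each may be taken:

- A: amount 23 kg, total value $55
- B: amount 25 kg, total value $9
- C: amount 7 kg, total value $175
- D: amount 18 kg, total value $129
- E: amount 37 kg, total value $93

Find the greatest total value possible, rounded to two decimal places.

460.28

Take in order of value per unit:
- C (175/7 per unit): all 7 → value 175, running total 175.00
- D (129/18 per unit): all 18 → value 129, running total 304.00
- E (93/37 per unit): all 37 → value 93, running total 397.00
- A (55/23 per unit): all 23 → value 55, running total 452.00
- B (9/25 per unit): 23 of 25 → value 23×9/25 = 8.2800, running total 460.28
Total 460.28.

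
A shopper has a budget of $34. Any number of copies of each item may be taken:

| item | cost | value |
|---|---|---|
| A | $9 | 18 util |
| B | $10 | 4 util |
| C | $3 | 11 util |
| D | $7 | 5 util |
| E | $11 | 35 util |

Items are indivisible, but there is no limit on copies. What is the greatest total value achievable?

121 util

Best value-per-unit is C at 11/3, and filling with it alone uses cost 11×3=33. No mix of the others beats 11×11 = 121.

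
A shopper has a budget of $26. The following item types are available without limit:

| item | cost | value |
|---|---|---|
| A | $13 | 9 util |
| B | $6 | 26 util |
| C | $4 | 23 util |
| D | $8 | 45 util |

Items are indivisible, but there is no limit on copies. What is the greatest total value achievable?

141 util

Best value-per-unit is C at 23/4; filling with it alone gives 6×23 = 138.
Optimal mix: 1×B + 5×C → cost 26, value 141.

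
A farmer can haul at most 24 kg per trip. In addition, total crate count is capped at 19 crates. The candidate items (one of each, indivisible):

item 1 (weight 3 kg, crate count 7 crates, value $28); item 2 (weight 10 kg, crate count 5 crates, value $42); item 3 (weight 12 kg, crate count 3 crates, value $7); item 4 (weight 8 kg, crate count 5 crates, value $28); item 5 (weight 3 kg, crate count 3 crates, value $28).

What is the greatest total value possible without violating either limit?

Feasible sets respecting both limits:
- item 1+item 2+item 4: weight 21, crate count 17, value 98
- item 1+item 2+item 5: weight 16, crate count 15, value 98
- item 2+item 4+item 5: weight 21, crate count 13, value 98
Best: $98.

$98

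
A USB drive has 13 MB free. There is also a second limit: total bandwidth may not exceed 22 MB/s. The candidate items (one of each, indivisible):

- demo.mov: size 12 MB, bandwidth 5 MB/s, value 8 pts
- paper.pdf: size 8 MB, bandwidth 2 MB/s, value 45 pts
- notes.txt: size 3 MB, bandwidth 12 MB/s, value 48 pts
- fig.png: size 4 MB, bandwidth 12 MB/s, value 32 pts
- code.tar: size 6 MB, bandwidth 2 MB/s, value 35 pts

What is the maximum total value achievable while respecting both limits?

93 pts

Feasible sets respecting both limits:
- paper.pdf+notes.txt: size 11, bandwidth 14, value 93
- notes.txt+code.tar: size 9, bandwidth 14, value 83
- paper.pdf+fig.png: size 12, bandwidth 14, value 77
Best: 93 pts.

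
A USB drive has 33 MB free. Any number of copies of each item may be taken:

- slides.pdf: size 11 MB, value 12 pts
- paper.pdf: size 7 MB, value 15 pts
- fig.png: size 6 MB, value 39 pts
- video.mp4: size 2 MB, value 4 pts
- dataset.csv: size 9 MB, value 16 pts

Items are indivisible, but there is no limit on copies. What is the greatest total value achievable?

Best value-per-unit is fig.png at 39/6; filling with it alone gives 5×39 = 195.
Optimal mix: 5×fig.png + 1×video.mp4 → size 32, value 199.

199 pts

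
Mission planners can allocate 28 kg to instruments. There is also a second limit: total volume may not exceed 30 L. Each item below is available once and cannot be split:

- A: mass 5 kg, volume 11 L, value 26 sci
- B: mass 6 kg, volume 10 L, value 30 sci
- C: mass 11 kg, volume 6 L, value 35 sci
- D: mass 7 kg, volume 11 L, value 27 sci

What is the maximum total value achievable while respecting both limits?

Feasible sets respecting both limits:
- B+C+D: mass 24, volume 27, value 92
- A+B+C: mass 22, volume 27, value 91
- A+C+D: mass 23, volume 28, value 88
- B+C: mass 17, volume 16, value 65
Best: 92 sci.

92 sci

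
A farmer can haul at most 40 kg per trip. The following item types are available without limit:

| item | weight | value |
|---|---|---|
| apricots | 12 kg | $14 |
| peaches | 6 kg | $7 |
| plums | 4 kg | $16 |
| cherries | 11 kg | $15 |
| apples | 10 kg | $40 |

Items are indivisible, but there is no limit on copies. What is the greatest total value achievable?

$160

Best value-per-unit is plums at 16/4, and filling with it alone uses weight 10×4=40. No mix of the others beats 10×16 = 160.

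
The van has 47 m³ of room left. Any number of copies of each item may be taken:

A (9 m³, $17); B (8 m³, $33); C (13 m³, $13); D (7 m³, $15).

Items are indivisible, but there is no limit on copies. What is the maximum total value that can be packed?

$180

Best value-per-unit is B at 33/8; filling with it alone gives 5×33 = 165.
Optimal mix: 5×B + 1×D → volume 47, value 180.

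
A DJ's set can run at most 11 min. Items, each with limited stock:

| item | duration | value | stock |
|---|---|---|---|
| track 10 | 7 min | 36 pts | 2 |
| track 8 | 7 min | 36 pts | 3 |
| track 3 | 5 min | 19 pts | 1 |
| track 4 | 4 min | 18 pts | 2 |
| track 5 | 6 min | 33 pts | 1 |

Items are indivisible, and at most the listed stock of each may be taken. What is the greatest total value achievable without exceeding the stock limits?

Top feasible selections:
- 1×track 8 + 1×track 4: duration 11, value 54
- 1×track 10 + 1×track 4: duration 11, value 54
Best: 54 pts.

54 pts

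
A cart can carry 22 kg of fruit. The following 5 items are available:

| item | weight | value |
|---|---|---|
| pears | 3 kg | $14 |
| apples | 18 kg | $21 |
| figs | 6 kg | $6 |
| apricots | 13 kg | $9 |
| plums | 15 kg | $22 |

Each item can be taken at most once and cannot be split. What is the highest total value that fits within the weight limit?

Check high-value combinations within 22 kg:
- pears+plums: weight 3+15=18, value 14+22=36
- pears+apples: weight 3+18=21, value 14+21=35
- pears+figs+apricots: weight 3+6+13=22, value 14+6+9=29
- figs+plums: weight 6+15=21, value 6+22=28
Best: $36.

$36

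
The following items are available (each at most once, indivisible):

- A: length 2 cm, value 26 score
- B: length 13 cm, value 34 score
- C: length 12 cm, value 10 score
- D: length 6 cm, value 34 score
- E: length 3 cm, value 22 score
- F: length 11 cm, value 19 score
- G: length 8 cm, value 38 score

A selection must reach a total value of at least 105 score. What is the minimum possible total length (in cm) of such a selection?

19

Subsets with value ≥ 105, sorted by total length:
- A+D+E+G: length 19, value 120
- A+B+D+E: length 24, value 116
- A+E+F+G: length 24, value 105
Minimum length: 19 cm.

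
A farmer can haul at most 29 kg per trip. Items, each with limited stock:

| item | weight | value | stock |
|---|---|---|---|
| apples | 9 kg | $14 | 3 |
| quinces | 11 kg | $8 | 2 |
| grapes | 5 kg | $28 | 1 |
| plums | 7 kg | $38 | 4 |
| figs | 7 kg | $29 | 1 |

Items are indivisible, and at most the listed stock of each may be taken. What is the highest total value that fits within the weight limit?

$152

Best selections within weight 29 and stock limits:
- 4×plums: weight 28, value 152
- 3×plums + 1×figs: weight 28, value 143
- 1×grapes + 3×plums: weight 26, value 142
Best: $152.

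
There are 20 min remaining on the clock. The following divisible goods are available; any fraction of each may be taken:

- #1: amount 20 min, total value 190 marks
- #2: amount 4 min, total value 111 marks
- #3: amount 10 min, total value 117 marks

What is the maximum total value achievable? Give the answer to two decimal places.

Take in order of value per unit:
- #2 (111/4 per unit): all 4 → value 111, running total 111.00
- #3 (117/10 per unit): all 10 → value 117, running total 228.00
- #1 (190/20 per unit): 6 of 20 → value 6×190/20 = 57.0000, running total 285.00
Total 285.00.

285.00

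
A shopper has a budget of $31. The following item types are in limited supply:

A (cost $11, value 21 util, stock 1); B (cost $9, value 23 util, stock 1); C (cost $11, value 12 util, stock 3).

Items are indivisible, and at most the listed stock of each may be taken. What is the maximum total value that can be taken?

56 util

Top feasible selections:
- 1×A + 1×B + 1×C: cost 31, value 56
- 1×B + 2×C: cost 31, value 47
- 1×A + 1×B: cost 20, value 44
Best: 56 util.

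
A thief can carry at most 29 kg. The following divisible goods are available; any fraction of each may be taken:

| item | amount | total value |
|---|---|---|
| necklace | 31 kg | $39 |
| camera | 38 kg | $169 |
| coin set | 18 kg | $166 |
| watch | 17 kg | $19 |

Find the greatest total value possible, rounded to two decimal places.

214.92

Take in order of value per unit:
- coin set (166/18 per unit): all 18 → value 166, running total 166.00
- camera (169/38 per unit): 11 of 38 → value 11×169/38 = 48.9211, running total 214.92
Total 214.92.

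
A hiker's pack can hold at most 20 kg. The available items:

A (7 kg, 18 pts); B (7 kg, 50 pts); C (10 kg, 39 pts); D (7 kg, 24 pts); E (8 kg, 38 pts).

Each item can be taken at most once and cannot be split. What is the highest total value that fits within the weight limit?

This is a 0/1 knapsack; check combinations near the capacity.
- B+C: weight 7+10=17, value 50+39=89
- B+E: weight 7+8=15, value 50+38=88
- C+E: weight 10+8=18, value 39+38=77
- B+D: weight 7+7=14, value 50+24=74
- A+B: weight 7+7=14, value 18+50=68
Best: 89 pts.

89 pts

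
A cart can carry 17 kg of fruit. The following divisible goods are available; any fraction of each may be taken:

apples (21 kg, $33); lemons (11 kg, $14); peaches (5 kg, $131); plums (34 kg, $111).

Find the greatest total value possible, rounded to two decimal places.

Take in order of value per unit:
- peaches (131/5 per unit): all 5 → value 131, running total 131.00
- plums (111/34 per unit): 12 of 34 → value 12×111/34 = 39.1765, running total 170.18
Total 170.18.

170.18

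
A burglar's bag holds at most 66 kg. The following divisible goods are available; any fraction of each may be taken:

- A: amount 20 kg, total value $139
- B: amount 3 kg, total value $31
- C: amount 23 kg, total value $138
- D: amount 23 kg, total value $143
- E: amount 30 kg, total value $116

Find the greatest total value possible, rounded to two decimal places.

433.00

Take in order of value per unit:
- B (31/3 per unit): all 3 → value 31, running total 31.00
- A (139/20 per unit): all 20 → value 139, running total 170.00
- D (143/23 per unit): all 23 → value 143, running total 313.00
- C (138/23 per unit): 20 of 23 → value 20×138/23 = 120.0000, running total 433.00
Total 433.00.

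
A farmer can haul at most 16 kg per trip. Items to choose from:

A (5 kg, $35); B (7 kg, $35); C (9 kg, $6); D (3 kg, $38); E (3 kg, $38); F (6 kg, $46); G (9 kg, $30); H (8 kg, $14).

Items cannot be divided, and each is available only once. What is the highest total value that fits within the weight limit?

$122

Check high-value combinations within 16 kg:
- D+E+F: weight 3+3+6=12, value 38+38+46=122
- A+D+F: weight 5+3+6=14, value 35+38+46=119
- A+E+F: weight 5+3+6=14, value 35+38+46=119
- B+D+F: weight 7+3+6=16, value 35+38+46=119
- B+E+F: weight 7+3+6=16, value 35+38+46=119
Best: $122.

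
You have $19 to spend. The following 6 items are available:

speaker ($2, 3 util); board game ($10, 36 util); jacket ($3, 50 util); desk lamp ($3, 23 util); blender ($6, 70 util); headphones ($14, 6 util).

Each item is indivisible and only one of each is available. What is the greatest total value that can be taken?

Check high-value combinations within $19:
- board game+jacket+blender: cost 10+3+6=19, value 36+50+70=156
- speaker+jacket+desk lamp+blender: cost 2+3+3+6=14, value 3+50+23+70=146
- jacket+desk lamp+blender: cost 3+3+6=12, value 50+23+70=143
Best: 156 util.

156 util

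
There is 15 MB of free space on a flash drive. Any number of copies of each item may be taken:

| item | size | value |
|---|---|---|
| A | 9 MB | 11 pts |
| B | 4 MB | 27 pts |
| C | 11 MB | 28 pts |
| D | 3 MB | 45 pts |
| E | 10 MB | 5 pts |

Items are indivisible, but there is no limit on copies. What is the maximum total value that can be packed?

Best value-per-unit is D at 45/3, and filling with it alone uses size 5×3=15. No mix of the others beats 5×45 = 225.

225 pts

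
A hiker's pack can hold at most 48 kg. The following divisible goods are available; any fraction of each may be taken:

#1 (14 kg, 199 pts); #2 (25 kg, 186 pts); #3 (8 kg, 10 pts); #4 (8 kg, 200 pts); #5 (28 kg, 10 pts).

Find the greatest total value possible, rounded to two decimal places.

586.25

Take in order of value per unit:
- #4 (200/8 per unit): all 8 → value 200, running total 200.00
- #1 (199/14 per unit): all 14 → value 199, running total 399.00
- #2 (186/25 per unit): all 25 → value 186, running total 585.00
- #3 (10/8 per unit): 1 of 8 → value 1×10/8 = 1.2500, running total 586.25
Total 586.25.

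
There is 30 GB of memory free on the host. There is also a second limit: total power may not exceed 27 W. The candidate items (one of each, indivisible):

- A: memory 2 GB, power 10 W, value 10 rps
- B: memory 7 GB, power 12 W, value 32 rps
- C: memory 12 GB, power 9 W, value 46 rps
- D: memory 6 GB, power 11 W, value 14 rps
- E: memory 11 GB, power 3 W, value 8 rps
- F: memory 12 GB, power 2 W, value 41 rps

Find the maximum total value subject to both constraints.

Feasible sets respecting both limits:
- C+D+F: memory 30, power 22, value 101
- A+C+F: memory 26, power 21, value 97
- C+F: memory 24, power 11, value 87
Best: 101 rps.

101 rps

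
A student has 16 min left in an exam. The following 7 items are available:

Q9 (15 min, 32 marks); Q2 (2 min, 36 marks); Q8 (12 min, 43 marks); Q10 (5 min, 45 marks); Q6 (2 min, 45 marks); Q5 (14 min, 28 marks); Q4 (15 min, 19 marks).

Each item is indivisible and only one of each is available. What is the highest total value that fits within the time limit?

Check high-value combinations within 16 min:
- Q2+Q10+Q6: time 2+5+2=9, value 36+45+45=126
- Q2+Q8+Q6: time 2+12+2=16, value 36+43+45=124
- Q10+Q6: time 5+2=7, value 45+45=90
Best: 126 marks.

126 marks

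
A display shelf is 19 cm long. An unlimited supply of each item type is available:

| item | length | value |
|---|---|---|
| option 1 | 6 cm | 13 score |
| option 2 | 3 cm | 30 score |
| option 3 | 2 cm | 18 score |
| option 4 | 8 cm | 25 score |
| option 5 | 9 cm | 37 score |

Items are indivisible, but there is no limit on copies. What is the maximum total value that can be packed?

Best value-per-unit is option 2 at 30/3; filling with it alone gives 6×30 = 180.
Optimal mix: 5×option 2 + 2×option 3 → length 19, value 186.

186 score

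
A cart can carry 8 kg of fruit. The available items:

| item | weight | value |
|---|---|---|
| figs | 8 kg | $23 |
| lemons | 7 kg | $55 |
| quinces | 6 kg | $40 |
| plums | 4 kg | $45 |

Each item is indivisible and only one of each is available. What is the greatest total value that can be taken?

$55

This is a 0/1 knapsack; check combinations near the capacity.
- lemons: weight 7, value 55
- plums: weight 4, value 45
- quinces: weight 6, value 40
- figs: weight 8, value 23
Best: $55.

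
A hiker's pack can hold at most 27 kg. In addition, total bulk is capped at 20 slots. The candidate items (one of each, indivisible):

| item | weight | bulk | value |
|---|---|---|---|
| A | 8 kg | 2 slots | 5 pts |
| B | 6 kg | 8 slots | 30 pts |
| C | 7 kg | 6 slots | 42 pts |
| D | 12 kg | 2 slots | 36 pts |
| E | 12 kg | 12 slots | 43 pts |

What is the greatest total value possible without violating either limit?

Feasible sets respecting both limits:
- B+C+D: weight 25, bulk 16, value 108
- A+C+E: weight 27, bulk 20, value 90
- C+E: weight 19, bulk 18, value 85
Best: 108 pts.

108 pts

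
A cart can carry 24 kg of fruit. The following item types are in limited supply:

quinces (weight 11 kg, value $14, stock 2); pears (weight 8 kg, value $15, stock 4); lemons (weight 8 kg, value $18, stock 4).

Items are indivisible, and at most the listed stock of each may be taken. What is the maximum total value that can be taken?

Top feasible selections:
- 3×lemons: weight 24, value 54
- 1×pears + 2×lemons: weight 24, value 51
- 2×pears + 1×lemons: weight 24, value 48
Best: $54.

$54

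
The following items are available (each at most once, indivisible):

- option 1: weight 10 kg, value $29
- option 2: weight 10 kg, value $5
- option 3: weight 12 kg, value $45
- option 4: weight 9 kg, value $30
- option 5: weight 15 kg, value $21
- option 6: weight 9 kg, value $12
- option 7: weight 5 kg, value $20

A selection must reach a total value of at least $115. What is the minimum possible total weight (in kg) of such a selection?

36

Subsets with value ≥ 115, sorted by total weight:
- option 1+option 3+option 4+option 7: weight 36, value 124
- option 1+option 3+option 4+option 6: weight 40, value 116
- option 3+option 4+option 5+option 7: weight 41, value 116
- option 1+option 3+option 5+option 7: weight 42, value 115
Minimum weight: 36 kg.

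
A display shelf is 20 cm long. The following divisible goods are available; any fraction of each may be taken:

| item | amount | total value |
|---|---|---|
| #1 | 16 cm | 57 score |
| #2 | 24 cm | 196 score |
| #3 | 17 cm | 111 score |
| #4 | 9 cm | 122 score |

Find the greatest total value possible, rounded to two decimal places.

Take in order of value per unit:
- #4 (122/9 per unit): all 9 → value 122, running total 122.00
- #2 (196/24 per unit): 11 of 24 → value 11×196/24 = 89.8333, running total 211.83
Total 211.83.

211.83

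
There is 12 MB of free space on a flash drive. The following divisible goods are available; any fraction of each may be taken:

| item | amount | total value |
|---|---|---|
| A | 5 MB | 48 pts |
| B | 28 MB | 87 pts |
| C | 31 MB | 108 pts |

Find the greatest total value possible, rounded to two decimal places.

72.39

Take in order of value per unit:
- A (48/5 per unit): all 5 → value 48, running total 48.00
- C (108/31 per unit): 7 of 31 → value 7×108/31 = 24.3871, running total 72.39
Total 72.39.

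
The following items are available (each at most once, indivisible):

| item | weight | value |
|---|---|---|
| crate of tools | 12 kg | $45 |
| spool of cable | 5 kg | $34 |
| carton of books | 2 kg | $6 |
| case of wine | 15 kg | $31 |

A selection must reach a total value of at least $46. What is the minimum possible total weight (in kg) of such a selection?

14

Subsets with value ≥ 46, sorted by total weight:
- crate of tools+carton of books: weight 14, value 51
- crate of tools+spool of cable: weight 17, value 79
- crate of tools+spool of cable+carton of books: weight 19, value 85
- spool of cable+case of wine: weight 20, value 65
Minimum weight: 14 kg.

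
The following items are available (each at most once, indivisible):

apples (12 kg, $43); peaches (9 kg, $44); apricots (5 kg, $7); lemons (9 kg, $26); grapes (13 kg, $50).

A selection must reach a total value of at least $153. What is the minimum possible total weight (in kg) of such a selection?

43

Subsets with value ≥ 153, sorted by total weight:
- apples+peaches+lemons+grapes: weight 43, value 163
- apples+peaches+apricots+lemons+grapes: weight 48, value 170
Minimum weight: 43 kg.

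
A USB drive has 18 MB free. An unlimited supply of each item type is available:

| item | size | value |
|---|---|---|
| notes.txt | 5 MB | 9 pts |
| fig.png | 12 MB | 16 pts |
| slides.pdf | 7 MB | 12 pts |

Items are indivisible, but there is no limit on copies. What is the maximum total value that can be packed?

Best value-per-unit is notes.txt at 9/5; filling with it alone gives 3×9 = 27.
Optimal mix: 2×notes.txt + 1×slides.pdf → size 17, value 30.

30 pts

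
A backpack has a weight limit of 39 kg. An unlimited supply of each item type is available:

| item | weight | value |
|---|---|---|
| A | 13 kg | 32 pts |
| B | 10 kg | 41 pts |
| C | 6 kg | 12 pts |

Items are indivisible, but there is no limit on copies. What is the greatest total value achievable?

Best value-per-unit is B at 41/10; filling with it alone gives 3×41 = 123.
Optimal mix: 3×B + 1×C → weight 36, value 135.

135 pts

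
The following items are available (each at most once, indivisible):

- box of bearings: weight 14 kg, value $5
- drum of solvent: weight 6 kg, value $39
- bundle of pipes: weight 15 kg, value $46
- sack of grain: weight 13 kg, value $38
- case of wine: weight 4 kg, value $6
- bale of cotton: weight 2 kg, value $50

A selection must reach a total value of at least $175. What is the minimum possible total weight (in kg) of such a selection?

Subsets with value ≥ 175, sorted by total weight:
- drum of solvent+bundle of pipes+sack of grain+case of wine+bale of cotton: weight 40, value 179
- box of bearings+drum of solvent+bundle of pipes+sack of grain+bale of cotton: weight 50, value 178
- box of bearings+drum of solvent+bundle of pipes+sack of grain+case of wine+bale of cotton: weight 54, value 184
Minimum weight: 40 kg.

40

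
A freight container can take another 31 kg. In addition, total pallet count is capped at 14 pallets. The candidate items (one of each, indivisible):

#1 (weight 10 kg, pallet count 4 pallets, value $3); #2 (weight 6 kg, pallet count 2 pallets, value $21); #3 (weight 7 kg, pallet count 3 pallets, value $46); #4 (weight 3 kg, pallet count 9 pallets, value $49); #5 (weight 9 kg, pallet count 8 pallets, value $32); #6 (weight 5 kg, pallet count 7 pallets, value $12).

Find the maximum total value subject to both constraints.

$116

Feasible sets respecting both limits:
- #2+#3+#4: weight 16, pallet count 14, value 116
- #2+#3+#5: weight 22, pallet count 13, value 99
- #3+#4: weight 10, pallet count 12, value 95
Best: $116.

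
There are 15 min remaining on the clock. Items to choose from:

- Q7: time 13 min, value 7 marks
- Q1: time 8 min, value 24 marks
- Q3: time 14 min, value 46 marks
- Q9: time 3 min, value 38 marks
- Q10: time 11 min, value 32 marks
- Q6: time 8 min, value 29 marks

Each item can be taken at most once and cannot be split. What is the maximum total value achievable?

70 marks

Check high-value combinations within 15 min:
- Q9+Q10: time 3+11=14, value 38+32=70
- Q9+Q6: time 3+8=11, value 38+29=67
- Q1+Q9: time 8+3=11, value 24+38=62
- Q3: time 14, value 46
- Q9: time 3, value 38
Best: 70 marks.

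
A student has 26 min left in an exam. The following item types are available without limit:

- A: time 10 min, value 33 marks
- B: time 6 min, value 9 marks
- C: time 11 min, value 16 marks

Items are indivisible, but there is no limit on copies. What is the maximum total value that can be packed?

75 marks

Best value-per-unit is A at 33/10; filling with it alone gives 2×33 = 66.
Optimal mix: 2×A + 1×B → time 26, value 75.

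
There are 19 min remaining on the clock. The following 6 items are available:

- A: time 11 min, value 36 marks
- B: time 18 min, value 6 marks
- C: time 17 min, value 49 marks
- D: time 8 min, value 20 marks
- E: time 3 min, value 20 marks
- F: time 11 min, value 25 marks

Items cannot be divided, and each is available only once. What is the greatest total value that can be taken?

56 marks

Check high-value combinations within 19 min:
- A+E: time 11+3=14, value 36+20=56
- A+D: time 11+8=19, value 36+20=56
- C: time 17, value 49
- E+F: time 3+11=14, value 20+25=45
Best: 56 marks.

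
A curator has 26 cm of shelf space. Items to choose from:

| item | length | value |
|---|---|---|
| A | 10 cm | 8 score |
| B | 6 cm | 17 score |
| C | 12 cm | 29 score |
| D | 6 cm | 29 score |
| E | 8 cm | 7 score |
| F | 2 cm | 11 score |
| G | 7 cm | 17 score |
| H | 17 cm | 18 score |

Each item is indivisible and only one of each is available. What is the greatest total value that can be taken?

86 score

Check high-value combinations within 26 cm:
- B+C+D+F: length 6+12+6+2=26, value 17+29+29+11=86
- B+C+D: length 6+12+6=24, value 17+29+29=75
- C+D+G: length 12+6+7=25, value 29+29+17=75
- B+D+F+G: length 6+6+2+7=21, value 17+29+11+17=74
Best: 86 score.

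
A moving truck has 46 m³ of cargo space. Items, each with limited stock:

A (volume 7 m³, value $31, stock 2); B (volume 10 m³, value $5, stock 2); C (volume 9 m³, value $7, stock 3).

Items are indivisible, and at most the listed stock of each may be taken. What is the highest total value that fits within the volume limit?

Top feasible selections:
- 2×A + 3×C: volume 41, value 83
- 2×A + 1×B + 2×C: volume 42, value 81
- 2×A + 2×B + 1×C: volume 43, value 79
Best: $83.

$83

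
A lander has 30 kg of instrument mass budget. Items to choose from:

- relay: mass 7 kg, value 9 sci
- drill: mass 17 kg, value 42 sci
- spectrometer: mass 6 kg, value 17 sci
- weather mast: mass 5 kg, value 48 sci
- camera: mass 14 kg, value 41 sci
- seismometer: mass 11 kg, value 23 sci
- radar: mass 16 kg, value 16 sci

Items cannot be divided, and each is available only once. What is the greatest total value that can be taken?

This is a 0/1 knapsack; check combinations near the capacity.
- weather mast+camera+seismometer: mass 5+14+11=30, value 48+41+23=112
- drill+spectrometer+weather mast: mass 17+6+5=28, value 42+17+48=107
- spectrometer+weather mast+camera: mass 6+5+14=25, value 17+48+41=106
- relay+drill+weather mast: mass 7+17+5=29, value 9+42+48=99
- relay+weather mast+camera: mass 7+5+14=26, value 9+48+41=98
Best: 112 sci.

112 sci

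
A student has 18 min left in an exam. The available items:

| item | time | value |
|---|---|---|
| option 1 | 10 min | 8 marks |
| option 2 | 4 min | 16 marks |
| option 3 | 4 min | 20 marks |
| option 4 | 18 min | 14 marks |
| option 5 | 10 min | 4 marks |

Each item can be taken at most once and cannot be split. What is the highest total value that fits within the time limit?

44 marks

Check high-value combinations within 18 min:
- option 1+option 2+option 3: time 10+4+4=18, value 8+16+20=44
- option 2+option 3+option 5: time 4+4+10=18, value 16+20+4=40
- option 2+option 3: time 4+4=8, value 16+20=36
- option 1+option 3: time 10+4=14, value 8+20=28
- option 1+option 2: time 10+4=14, value 8+16=24
Best: 44 marks.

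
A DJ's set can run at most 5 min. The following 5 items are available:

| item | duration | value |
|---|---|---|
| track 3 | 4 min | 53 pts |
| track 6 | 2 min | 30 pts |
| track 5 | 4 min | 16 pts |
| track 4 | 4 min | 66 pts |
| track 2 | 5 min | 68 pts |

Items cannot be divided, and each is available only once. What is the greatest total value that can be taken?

Check high-value combinations within 5 min:
- track 2: duration 5, value 68
- track 4: duration 4, value 66
- track 3: duration 4, value 53
- track 6: duration 2, value 30
Best: 68 pts.

68 pts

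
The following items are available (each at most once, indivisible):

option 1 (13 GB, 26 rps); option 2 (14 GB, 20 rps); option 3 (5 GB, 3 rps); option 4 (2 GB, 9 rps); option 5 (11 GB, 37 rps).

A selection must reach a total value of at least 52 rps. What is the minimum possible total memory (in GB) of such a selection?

Subsets with value ≥ 52, sorted by total memory:
- option 1+option 5: memory 24, value 63
- option 2+option 5: memory 25, value 57
- option 1+option 4+option 5: memory 26, value 72
Minimum memory: 24 GB.

24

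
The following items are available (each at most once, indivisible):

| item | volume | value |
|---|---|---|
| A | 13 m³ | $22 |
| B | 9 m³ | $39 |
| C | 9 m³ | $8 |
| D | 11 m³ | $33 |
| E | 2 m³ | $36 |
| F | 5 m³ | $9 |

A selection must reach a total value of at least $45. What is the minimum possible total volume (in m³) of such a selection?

Subsets with value ≥ 45, sorted by total volume:
- E+F: volume 7, value 45
- B+E: volume 11, value 75
- D+E: volume 13, value 69
Minimum volume: 7 m³.

7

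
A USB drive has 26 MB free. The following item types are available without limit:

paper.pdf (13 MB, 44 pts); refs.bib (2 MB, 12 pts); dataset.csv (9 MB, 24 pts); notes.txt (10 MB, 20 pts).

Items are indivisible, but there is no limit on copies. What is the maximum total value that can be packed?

Best value-per-unit is refs.bib at 12/2, and filling with it alone uses size 13×2=26. No mix of the others beats 13×12 = 156.

156 pts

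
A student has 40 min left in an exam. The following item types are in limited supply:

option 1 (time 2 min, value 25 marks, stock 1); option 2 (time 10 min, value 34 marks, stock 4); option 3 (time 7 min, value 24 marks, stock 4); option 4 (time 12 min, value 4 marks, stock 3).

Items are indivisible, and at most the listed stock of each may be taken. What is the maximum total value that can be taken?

Best selections within time 40 and stock limits:
- 1×option 1 + 1×option 2 + 4×option 3: time 40, value 155
- 1×option 1 + 3×option 2 + 1×option 3: time 39, value 151
- 1×option 1 + 2×option 2 + 2×option 3: time 36, value 141
- 4×option 2: time 40, value 136
Best: 155 marks.

155 marks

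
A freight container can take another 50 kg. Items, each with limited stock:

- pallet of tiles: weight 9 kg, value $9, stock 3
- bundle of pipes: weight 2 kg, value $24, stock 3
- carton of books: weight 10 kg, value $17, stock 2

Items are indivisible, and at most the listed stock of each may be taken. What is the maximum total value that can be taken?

Top feasible selections:
- 2×pallet of tiles + 3×bundle of pipes + 2×carton of books: weight 44, value 124
- 3×pallet of tiles + 3×bundle of pipes + 1×carton of books: weight 43, value 116
- 1×pallet of tiles + 3×bundle of pipes + 2×carton of books: weight 35, value 115
- 2×pallet of tiles + 3×bundle of pipes + 1×carton of books: weight 34, value 107
Best: $124.

$124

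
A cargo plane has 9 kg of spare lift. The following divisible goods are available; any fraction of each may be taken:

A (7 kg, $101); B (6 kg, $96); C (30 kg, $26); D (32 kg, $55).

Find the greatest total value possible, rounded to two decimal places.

Take in order of value per unit:
- B (96/6 per unit): all 6 → value 96, running total 96.00
- A (101/7 per unit): 3 of 7 → value 3×101/7 = 43.2857, running total 139.29
Total 139.29.

139.29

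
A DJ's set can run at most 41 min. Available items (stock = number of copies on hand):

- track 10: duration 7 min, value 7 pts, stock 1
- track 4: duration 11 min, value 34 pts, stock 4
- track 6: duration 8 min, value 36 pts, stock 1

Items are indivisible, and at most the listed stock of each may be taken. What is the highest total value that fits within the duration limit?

Best selections within duration 41 and stock limits:
- 3×track 4 + 1×track 6: duration 41, value 138
- 1×track 10 + 2×track 4 + 1×track 6: duration 37, value 111
Best: 138 pts.

138 pts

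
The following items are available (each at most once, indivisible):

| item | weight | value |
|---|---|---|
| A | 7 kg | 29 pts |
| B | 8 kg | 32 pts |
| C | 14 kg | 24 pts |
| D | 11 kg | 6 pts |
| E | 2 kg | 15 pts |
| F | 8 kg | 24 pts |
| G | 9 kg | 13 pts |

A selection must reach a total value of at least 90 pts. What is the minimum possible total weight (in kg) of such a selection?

25

Subsets with value ≥ 90, sorted by total weight:
- A+B+E+F: weight 25, value 100
- A+B+C+E: weight 31, value 100
- A+C+E+F: weight 31, value 92
- A+B+F+G: weight 32, value 98
Minimum weight: 25 kg.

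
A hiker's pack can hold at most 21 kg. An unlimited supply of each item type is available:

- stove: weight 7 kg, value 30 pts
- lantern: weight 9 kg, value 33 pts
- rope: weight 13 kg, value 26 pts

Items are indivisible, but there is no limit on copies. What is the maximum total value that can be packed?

90 pts

Best value-per-unit is stove at 30/7, and filling with it alone uses weight 3×7=21. No mix of the others beats 3×30 = 90.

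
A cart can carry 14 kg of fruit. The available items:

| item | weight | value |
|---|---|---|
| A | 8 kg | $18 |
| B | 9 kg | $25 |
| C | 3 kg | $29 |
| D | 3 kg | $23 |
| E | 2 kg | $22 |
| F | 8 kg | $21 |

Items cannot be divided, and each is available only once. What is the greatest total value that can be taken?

Check high-value combinations within 14 kg:
- B+C+E: weight 9+3+2=14, value 25+29+22=76
- C+D+E: weight 3+3+2=8, value 29+23+22=74
- C+D+F: weight 3+3+8=14, value 29+23+21=73
Best: $76.

$76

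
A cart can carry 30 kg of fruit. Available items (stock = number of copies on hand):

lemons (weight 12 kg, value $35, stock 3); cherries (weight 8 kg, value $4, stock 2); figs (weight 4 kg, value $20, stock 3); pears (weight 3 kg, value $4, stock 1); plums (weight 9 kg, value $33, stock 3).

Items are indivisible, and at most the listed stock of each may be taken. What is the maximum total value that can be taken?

$126

Best selections within weight 30 and stock limits:
- 3×figs + 2×plums: weight 30, value 126
- 2×figs + 1×pears + 2×plums: weight 29, value 110
Best: $126.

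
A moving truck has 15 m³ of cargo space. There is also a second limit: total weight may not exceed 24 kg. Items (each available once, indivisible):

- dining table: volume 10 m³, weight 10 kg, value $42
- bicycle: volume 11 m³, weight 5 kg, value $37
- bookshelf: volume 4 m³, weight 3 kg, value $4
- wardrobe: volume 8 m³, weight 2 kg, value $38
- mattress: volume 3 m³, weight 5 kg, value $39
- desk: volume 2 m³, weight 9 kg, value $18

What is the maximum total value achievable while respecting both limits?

Feasible sets respecting both limits:
- dining table+mattress+desk: volume 15, weight 24, value 99
- wardrobe+mattress+desk: volume 13, weight 16, value 95
- dining table+mattress: volume 13, weight 15, value 81
- bookshelf+wardrobe+mattress: volume 15, weight 10, value 81
Best: $99.

$99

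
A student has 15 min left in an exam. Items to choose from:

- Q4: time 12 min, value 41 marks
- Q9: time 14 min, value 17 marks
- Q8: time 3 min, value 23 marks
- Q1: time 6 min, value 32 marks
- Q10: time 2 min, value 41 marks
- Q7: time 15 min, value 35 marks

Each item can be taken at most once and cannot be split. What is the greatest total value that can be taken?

96 marks

Check high-value combinations within 15 min:
- Q8+Q1+Q10: time 3+6+2=11, value 23+32+41=96
- Q4+Q10: time 12+2=14, value 41+41=82
- Q1+Q10: time 6+2=8, value 32+41=73
Best: 96 marks.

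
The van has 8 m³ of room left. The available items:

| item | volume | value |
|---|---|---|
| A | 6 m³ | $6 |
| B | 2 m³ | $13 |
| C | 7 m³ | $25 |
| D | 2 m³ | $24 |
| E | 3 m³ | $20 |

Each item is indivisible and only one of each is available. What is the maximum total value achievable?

Check high-value combinations within 8 m³:
- B+D+E: volume 2+2+3=7, value 13+24+20=57
- D+E: volume 2+3=5, value 24+20=44
- B+D: volume 2+2=4, value 13+24=37
Best: $57.

$57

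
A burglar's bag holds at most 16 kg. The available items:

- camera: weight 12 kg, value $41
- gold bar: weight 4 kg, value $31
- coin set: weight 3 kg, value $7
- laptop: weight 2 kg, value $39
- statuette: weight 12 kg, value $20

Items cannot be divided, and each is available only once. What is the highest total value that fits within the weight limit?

$80

This is a 0/1 knapsack; check combinations near the capacity.
- camera+laptop: weight 12+2=14, value 41+39=80
- gold bar+coin set+laptop: weight 4+3+2=9, value 31+7+39=77
- camera+gold bar: weight 12+4=16, value 41+31=72
Best: $80.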